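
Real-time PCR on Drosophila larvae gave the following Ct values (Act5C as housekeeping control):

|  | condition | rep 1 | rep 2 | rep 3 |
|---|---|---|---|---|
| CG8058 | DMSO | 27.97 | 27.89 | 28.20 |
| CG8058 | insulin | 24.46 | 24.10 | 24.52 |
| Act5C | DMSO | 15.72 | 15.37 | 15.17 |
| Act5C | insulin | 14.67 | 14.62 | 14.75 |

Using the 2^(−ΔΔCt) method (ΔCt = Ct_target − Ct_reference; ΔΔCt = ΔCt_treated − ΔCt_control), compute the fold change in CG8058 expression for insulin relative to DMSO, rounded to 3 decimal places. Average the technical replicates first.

Mean Ct: CG8058 DMSO 28.020; CG8058 insulin 24.360; Act5C DMSO 15.420; Act5C insulin 14.680
ΔCt(DMSO) = 28.020 − 15.420 = 12.600
ΔCt(insulin) = 24.360 − 14.680 = 9.680
ΔΔCt = 9.680 − 12.600 = -2.920
Fold change = 2^(−(-2.920)) = 2^2.920 = 7.5685

7.568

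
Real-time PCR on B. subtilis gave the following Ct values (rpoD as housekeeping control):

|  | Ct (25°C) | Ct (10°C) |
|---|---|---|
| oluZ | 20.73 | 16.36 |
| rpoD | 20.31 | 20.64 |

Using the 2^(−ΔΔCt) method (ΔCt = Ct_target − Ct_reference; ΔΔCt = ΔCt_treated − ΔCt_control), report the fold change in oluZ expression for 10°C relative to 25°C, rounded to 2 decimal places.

ΔCt(25°C) = 20.730 − 20.310 = 0.420
ΔCt(10°C) = 16.360 − 20.640 = -4.280
ΔΔCt = -4.280 − 0.420 = -4.700
Fold change = 2^(−(-4.700)) = 2^4.700 = 25.992

25.99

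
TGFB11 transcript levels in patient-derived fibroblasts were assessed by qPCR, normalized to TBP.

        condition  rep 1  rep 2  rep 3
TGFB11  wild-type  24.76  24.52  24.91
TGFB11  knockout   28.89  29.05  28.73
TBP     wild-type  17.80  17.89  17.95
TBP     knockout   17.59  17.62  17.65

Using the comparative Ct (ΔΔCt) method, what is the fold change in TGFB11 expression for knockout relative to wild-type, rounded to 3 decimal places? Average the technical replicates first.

Mean Ct: TGFB11 wild-type 24.730; TGFB11 knockout 28.890; TBP wild-type 17.880; TBP knockout 17.620
ΔCt(wild-type) = 24.730 − 17.880 = 6.850
ΔCt(knockout) = 28.890 − 17.620 = 11.270
ΔΔCt = 11.270 − 6.850 = 4.420
Fold change = 2^(−4.420) = 0.0467

0.047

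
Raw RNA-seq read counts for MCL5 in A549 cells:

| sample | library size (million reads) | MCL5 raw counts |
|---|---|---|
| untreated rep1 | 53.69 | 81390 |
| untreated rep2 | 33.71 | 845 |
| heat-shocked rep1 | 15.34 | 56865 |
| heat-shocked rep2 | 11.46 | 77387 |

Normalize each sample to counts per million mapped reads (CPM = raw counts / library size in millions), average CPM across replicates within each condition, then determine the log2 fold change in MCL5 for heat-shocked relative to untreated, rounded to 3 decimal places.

2.763

CPM(untreated rep1) = 81390 / 53.69 = 1515.9248
CPM(untreated rep2) = 845 / 33.71 = 25.0667
CPM(heat-shocked rep1) = 56865 / 15.34 = 3706.9752
CPM(heat-shocked rep2) = 77387 / 11.46 = 6752.7923
mean CPM(untreated) = 770.4957; mean CPM(heat-shocked) = 5229.8838
Fold change = 5229.8838 / 770.4957 = 6.78769
log2(6.78769) = 2.7629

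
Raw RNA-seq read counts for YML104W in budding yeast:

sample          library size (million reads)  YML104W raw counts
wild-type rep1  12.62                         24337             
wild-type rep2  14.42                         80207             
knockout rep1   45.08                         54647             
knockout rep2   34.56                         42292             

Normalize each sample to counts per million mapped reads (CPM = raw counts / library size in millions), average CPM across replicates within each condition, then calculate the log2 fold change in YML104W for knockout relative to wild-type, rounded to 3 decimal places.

-1.621

CPM(wild-type rep1) = 24337 / 12.62 = 1928.4469
CPM(wild-type rep2) = 80207 / 14.42 = 5562.2053
CPM(knockout rep1) = 54647 / 45.08 = 1212.2227
CPM(knockout rep2) = 42292 / 34.56 = 1223.7269
mean CPM(wild-type) = 3745.3261; mean CPM(knockout) = 1217.9748
Fold change = 1217.9748 / 3745.3261 = 0.32520
log2(0.32520) = -1.6206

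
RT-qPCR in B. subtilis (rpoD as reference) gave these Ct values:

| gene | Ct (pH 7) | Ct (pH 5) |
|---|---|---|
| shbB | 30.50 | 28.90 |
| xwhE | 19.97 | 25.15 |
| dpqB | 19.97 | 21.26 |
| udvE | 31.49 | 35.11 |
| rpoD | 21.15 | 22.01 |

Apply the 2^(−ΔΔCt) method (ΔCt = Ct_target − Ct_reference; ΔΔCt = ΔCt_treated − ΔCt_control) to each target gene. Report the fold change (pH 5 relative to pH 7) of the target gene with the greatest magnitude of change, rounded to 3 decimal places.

shbB: ΔΔCt = (28.90−22.01) − (30.50−21.15) = 6.89 − 9.35 = -2.46; fold change = 2^2.46 = 5.502
xwhE: ΔΔCt = (25.15−22.01) − (19.97−21.15) = 3.14 − (-1.18) = 4.32; fold change = 2^-4.32 = 0.050
dpqB: ΔΔCt = (21.26−22.01) − (19.97−21.15) = -0.75 − (-1.18) = 0.43; fold change = 2^-0.43 = 0.742
udvE: ΔΔCt = (35.11−22.01) − (31.49−21.15) = 13.10 − 10.34 = 2.76; fold change = 2^-2.76 = 0.148
xwhE has the largest |ΔΔCt| = 4.32.

0.050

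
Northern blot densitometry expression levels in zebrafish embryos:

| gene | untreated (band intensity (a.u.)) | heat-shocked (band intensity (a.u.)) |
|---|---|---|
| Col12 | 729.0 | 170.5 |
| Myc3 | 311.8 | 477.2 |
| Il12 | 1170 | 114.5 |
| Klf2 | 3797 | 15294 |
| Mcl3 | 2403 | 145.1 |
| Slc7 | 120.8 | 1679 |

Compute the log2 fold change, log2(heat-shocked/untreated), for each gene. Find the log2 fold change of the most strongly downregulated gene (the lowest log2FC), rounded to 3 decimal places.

log2(170.5/729.0) = -2.096  (Col12)
log2(477.2/311.8) = 0.614  (Myc3)
log2(114.5/1170) = -3.353  (Il12)
log2(15294/3797) = 2.010  (Klf2)
log2(145.1/2403) = -4.050  (Mcl3)
log2(1679/120.8) = 3.797  (Slc7)
Mcl3 is most strongly downregulated.

-4.050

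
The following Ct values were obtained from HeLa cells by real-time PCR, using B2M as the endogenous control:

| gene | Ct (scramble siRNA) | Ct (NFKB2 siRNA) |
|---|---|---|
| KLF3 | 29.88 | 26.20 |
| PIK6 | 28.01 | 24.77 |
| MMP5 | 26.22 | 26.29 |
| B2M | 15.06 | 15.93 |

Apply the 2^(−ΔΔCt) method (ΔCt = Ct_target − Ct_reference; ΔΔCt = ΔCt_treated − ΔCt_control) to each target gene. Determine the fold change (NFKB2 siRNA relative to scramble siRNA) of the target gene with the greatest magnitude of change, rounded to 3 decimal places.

KLF3: ΔΔCt = (26.20−15.93) − (29.88−15.06) = 10.27 − 14.82 = -4.55; fold change = 2^4.55 = 23.425
PIK6: ΔΔCt = (24.77−15.93) − (28.01−15.06) = 8.84 − 12.95 = -4.11; fold change = 2^4.11 = 17.268
MMP5: ΔΔCt = (26.29−15.93) − (26.22−15.06) = 10.36 − 11.16 = -0.80; fold change = 2^0.80 = 1.741
KLF3 has the largest |ΔΔCt| = 4.55.

23.425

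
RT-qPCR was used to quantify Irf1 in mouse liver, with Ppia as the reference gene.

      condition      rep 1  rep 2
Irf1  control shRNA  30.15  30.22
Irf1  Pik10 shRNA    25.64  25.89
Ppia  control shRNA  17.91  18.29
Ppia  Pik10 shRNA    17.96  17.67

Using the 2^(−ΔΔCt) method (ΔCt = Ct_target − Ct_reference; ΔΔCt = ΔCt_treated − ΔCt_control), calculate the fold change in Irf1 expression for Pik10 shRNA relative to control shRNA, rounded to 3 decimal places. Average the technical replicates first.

17.569

Mean Ct: Irf1 control shRNA 30.185; Irf1 Pik10 shRNA 25.765; Ppia control shRNA 18.100; Ppia Pik10 shRNA 17.815
ΔCt(control shRNA) = 30.185 − 18.100 = 12.085
ΔCt(Pik10 shRNA) = 25.765 − 17.815 = 7.950
ΔΔCt = 7.950 − 12.085 = -4.135
Fold change = 2^(−(-4.135)) = 2^4.135 = 17.5695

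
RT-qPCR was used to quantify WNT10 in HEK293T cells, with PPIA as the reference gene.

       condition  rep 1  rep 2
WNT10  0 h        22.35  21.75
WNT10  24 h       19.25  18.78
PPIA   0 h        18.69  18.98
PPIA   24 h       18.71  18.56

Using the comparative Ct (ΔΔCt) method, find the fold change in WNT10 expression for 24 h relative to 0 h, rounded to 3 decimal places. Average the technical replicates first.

7.135

Mean Ct: WNT10 0 h 22.050; WNT10 24 h 19.015; PPIA 0 h 18.835; PPIA 24 h 18.635
ΔCt(0 h) = 22.050 − 18.835 = 3.215
ΔCt(24 h) = 19.015 − 18.635 = 0.380
ΔΔCt = 0.380 − 3.215 = -2.835
Fold change = 2^(−(-2.835)) = 2^2.835 = 7.1354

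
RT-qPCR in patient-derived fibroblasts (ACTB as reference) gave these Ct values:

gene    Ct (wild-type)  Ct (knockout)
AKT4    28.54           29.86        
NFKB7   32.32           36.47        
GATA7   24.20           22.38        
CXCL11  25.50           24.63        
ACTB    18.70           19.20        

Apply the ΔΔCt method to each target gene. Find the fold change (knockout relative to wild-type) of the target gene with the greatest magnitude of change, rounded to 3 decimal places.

0.080

AKT4: ΔΔCt = (29.86−19.20) − (28.54−18.70) = 10.66 − 9.84 = 0.82; fold change = 2^-0.82 = 0.566
NFKB7: ΔΔCt = (36.47−19.20) − (32.32−18.70) = 17.27 − 13.62 = 3.65; fold change = 2^-3.65 = 0.080
GATA7: ΔΔCt = (22.38−19.20) − (24.20−18.70) = 3.18 − 5.50 = -2.32; fold change = 2^2.32 = 4.993
CXCL11: ΔΔCt = (24.63−19.20) − (25.50−18.70) = 5.43 − 6.80 = -1.37; fold change = 2^1.37 = 2.585
NFKB7 has the largest |ΔΔCt| = 3.65.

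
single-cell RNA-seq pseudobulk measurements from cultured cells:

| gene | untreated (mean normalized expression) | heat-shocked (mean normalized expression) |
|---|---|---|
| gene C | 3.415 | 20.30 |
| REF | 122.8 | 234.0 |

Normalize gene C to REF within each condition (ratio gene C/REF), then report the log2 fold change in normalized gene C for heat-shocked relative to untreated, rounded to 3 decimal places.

1.641

gene C/REF (untreated) = 3.415 / 122.8 = 0.027809
gene C/REF (heat-shocked) = 20.30 / 234.0 = 0.086752
Fold change = 0.086752 / 0.027809 = 3.1195
log2(3.1195) = 1.6413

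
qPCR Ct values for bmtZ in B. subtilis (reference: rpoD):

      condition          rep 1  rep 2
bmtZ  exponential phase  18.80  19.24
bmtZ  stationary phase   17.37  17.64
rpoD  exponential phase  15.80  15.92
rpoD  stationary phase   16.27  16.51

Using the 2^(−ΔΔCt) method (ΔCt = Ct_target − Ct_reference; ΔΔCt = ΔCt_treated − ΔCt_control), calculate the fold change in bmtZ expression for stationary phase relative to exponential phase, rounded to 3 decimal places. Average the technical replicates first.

4.127

Mean Ct: bmtZ exponential phase 19.020; bmtZ stationary phase 17.505; rpoD exponential phase 15.860; rpoD stationary phase 16.390
ΔCt(exponential phase) = 19.020 − 15.860 = 3.160
ΔCt(stationary phase) = 17.505 − 16.390 = 1.115
ΔΔCt = 1.115 − 3.160 = -2.045
Fold change = 2^(−(-2.045)) = 2^2.045 = 4.1267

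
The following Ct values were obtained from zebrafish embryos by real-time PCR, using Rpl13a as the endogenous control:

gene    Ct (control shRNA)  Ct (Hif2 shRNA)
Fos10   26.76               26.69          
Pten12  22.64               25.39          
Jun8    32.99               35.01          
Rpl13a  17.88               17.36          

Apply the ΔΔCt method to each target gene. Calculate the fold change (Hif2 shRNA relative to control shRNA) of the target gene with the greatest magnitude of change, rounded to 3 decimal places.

Fos10: ΔΔCt = (26.69−17.36) − (26.76−17.88) = 9.33 − 8.88 = 0.45; fold change = 2^-0.45 = 0.732
Pten12: ΔΔCt = (25.39−17.36) − (22.64−17.88) = 8.03 − 4.76 = 3.27; fold change = 2^-3.27 = 0.104
Jun8: ΔΔCt = (35.01−17.36) − (32.99−17.88) = 17.65 − 15.11 = 2.54; fold change = 2^-2.54 = 0.172
Pten12 has the largest |ΔΔCt| = 3.27.

0.104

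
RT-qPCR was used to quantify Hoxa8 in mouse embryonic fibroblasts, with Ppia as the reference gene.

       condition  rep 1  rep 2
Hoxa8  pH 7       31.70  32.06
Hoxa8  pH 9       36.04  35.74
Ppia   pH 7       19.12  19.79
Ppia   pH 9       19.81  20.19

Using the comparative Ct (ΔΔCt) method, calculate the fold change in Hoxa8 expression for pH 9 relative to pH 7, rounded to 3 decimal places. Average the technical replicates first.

0.091

Mean Ct: Hoxa8 pH 7 31.880; Hoxa8 pH 9 35.890; Ppia pH 7 19.455; Ppia pH 9 20.000
ΔCt(pH 7) = 31.880 − 19.455 = 12.425
ΔCt(pH 9) = 35.890 − 20.000 = 15.890
ΔΔCt = 15.890 − 12.425 = 3.465
Fold change = 2^(−3.465) = 0.0906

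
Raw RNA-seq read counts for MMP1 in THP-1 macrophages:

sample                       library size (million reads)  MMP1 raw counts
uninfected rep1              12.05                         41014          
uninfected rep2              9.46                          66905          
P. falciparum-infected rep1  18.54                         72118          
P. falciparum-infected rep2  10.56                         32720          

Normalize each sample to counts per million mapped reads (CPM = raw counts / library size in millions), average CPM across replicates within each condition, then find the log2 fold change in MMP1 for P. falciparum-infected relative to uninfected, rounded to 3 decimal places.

CPM(uninfected rep1) = 41014 / 12.05 = 3403.6515
CPM(uninfected rep2) = 66905 / 9.46 = 7072.4101
CPM(P. falciparum-infected rep1) = 72118 / 18.54 = 3889.8598
CPM(P. falciparum-infected rep2) = 32720 / 10.56 = 3098.4848
mean CPM(uninfected) = 5238.0308; mean CPM(P. falciparum-infected) = 3494.1723
Fold change = 3494.1723 / 5238.0308 = 0.66708
log2(0.66708) = -0.5841

-0.584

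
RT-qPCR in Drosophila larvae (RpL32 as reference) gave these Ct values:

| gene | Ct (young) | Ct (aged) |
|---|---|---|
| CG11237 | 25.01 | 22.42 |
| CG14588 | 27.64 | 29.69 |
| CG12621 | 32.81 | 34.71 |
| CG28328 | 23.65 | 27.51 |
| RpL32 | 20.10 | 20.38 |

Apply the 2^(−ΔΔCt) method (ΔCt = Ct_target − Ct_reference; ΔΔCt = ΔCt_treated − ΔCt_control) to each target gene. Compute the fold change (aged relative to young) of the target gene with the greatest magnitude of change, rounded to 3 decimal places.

CG11237: ΔΔCt = (22.42−20.38) − (25.01−20.10) = 2.04 − 4.91 = -2.87; fold change = 2^2.87 = 7.311
CG14588: ΔΔCt = (29.69−20.38) − (27.64−20.10) = 9.31 − 7.54 = 1.77; fold change = 2^-1.77 = 0.293
CG12621: ΔΔCt = (34.71−20.38) − (32.81−20.10) = 14.33 − 12.71 = 1.62; fold change = 2^-1.62 = 0.325
CG28328: ΔΔCt = (27.51−20.38) − (23.65−20.10) = 7.13 − 3.55 = 3.58; fold change = 2^-3.58 = 0.084
CG28328 has the largest |ΔΔCt| = 3.58.

0.084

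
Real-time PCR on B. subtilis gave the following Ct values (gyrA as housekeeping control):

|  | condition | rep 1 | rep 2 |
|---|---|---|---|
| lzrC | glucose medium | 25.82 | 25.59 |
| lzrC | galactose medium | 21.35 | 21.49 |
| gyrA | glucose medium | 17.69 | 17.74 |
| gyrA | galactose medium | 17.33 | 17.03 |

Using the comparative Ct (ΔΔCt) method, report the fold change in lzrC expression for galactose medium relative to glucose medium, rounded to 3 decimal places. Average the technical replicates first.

13.454

Mean Ct: lzrC glucose medium 25.705; lzrC galactose medium 21.420; gyrA glucose medium 17.715; gyrA galactose medium 17.180
ΔCt(glucose medium) = 25.705 − 17.715 = 7.990
ΔCt(galactose medium) = 21.420 − 17.180 = 4.240
ΔΔCt = 4.240 − 7.990 = -3.750
Fold change = 2^(−(-3.750)) = 2^3.750 = 13.4543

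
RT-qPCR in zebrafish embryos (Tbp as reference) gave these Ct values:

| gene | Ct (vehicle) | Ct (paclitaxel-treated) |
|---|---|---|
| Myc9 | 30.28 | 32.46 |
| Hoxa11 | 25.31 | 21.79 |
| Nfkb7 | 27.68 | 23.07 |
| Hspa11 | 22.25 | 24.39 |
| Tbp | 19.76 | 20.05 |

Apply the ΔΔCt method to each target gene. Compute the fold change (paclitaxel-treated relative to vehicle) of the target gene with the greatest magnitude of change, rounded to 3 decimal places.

Myc9: ΔΔCt = (32.46−20.05) − (30.28−19.76) = 12.41 − 10.52 = 1.89; fold change = 2^-1.89 = 0.270
Hoxa11: ΔΔCt = (21.79−20.05) − (25.31−19.76) = 1.74 − 5.55 = -3.81; fold change = 2^3.81 = 14.026
Nfkb7: ΔΔCt = (23.07−20.05) − (27.68−19.76) = 3.02 − 7.92 = -4.90; fold change = 2^4.90 = 29.857
Hspa11: ΔΔCt = (24.39−20.05) − (22.25−19.76) = 4.34 − 2.49 = 1.85; fold change = 2^-1.85 = 0.277
Nfkb7 has the largest |ΔΔCt| = 4.90.

29.857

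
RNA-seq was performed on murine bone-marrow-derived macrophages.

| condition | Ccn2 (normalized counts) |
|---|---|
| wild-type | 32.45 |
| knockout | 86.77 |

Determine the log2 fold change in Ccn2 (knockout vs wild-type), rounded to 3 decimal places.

Fold change = 86.77 / 32.45 = 2.6740
log2(2.6740) = 1.4190

1.419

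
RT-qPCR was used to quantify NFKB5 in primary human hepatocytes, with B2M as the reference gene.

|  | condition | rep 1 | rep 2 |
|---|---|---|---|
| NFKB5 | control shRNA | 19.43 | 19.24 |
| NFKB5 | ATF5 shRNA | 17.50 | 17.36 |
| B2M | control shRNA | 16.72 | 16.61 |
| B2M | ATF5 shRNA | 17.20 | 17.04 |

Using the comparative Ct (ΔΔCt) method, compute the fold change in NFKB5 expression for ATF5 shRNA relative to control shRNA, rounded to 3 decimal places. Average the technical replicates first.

Mean Ct: NFKB5 control shRNA 19.335; NFKB5 ATF5 shRNA 17.430; B2M control shRNA 16.665; B2M ATF5 shRNA 17.120
ΔCt(control shRNA) = 19.335 − 16.665 = 2.670
ΔCt(ATF5 shRNA) = 17.430 − 17.120 = 0.310
ΔΔCt = 0.310 − 2.670 = -2.360
Fold change = 2^(−(-2.360)) = 2^2.360 = 5.1337

5.134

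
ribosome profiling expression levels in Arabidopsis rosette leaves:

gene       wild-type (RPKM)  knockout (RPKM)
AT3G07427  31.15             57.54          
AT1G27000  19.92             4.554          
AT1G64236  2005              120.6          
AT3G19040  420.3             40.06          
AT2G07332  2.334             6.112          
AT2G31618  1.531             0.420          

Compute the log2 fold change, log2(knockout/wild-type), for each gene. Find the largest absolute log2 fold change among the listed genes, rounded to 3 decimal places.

log2(57.54/31.15) = 0.885  (AT3G07427)
log2(4.554/19.92) = -2.129  (AT1G27000)
log2(120.6/2005) = -4.055  (AT1G64236)
log2(40.06/420.3) = -3.391  (AT3G19040)
log2(6.112/2.334) = 1.389  (AT2G07332)
log2(0.420/1.531) = -1.866  (AT2G31618)
The largest magnitude belongs to AT1G64236.

4.055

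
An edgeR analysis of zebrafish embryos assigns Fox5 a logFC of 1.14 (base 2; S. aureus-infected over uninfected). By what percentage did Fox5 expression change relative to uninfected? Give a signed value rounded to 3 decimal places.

120.381%

Fold change = 2^(1.14) = 2.2038
Percent change = (FC − 1) × 100% = (2.2038 − 1) × 100 = 120.381%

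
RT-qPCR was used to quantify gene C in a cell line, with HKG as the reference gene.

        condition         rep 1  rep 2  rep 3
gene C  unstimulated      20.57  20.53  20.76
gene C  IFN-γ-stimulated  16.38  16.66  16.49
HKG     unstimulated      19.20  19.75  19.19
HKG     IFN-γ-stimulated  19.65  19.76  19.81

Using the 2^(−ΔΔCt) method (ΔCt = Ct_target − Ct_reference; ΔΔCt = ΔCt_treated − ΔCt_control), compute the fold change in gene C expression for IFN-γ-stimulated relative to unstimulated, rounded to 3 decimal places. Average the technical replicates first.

Mean Ct: gene C unstimulated 20.620; gene C IFN-γ-stimulated 16.510; HKG unstimulated 19.380; HKG IFN-γ-stimulated 19.740
ΔCt(unstimulated) = 20.620 − 19.380 = 1.240
ΔCt(IFN-γ-stimulated) = 16.510 − 19.740 = -3.230
ΔΔCt = -3.230 − 1.240 = -4.470
Fold change = 2^(−(-4.470)) = 2^4.470 = 22.1618

22.162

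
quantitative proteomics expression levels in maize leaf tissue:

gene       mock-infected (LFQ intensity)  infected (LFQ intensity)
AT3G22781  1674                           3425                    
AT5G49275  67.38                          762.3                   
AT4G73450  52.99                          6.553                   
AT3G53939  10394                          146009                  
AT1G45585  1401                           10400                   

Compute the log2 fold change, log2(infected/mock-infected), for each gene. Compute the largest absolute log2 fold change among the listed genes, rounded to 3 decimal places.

3.812

log2(3425/1674) = 1.033  (AT3G22781)
log2(762.3/67.38) = 3.500  (AT5G49275)
log2(6.553/52.99) = -3.015  (AT4G73450)
log2(146009/10394) = 3.812  (AT3G53939)
log2(10400/1401) = 2.892  (AT1G45585)
The largest magnitude belongs to AT3G53939.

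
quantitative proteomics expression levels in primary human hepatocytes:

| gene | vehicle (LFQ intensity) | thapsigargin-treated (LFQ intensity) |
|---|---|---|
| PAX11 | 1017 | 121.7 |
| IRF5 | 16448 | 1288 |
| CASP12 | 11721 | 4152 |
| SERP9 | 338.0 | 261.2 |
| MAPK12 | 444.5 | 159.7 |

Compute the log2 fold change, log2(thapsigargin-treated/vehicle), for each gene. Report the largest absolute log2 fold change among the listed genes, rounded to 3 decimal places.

log2(121.7/1017) = -3.063  (PAX11)
log2(1288/16448) = -3.675  (IRF5)
log2(4152/11721) = -1.497  (CASP12)
log2(261.2/338.0) = -0.372  (SERP9)
log2(159.7/444.5) = -1.477  (MAPK12)
The largest magnitude belongs to IRF5.

3.675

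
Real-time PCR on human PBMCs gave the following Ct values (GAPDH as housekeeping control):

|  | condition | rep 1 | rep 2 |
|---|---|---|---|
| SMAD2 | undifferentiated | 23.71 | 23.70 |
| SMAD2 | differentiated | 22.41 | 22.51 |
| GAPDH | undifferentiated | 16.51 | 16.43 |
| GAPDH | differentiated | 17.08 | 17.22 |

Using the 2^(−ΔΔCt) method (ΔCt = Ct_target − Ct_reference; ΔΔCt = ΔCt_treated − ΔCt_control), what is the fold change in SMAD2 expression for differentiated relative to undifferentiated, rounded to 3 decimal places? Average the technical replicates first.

3.797

Mean Ct: SMAD2 undifferentiated 23.705; SMAD2 differentiated 22.460; GAPDH undifferentiated 16.470; GAPDH differentiated 17.150
ΔCt(undifferentiated) = 23.705 − 16.470 = 7.235
ΔCt(differentiated) = 22.460 − 17.150 = 5.310
ΔΔCt = 5.310 − 7.235 = -1.925
Fold change = 2^(−(-1.925)) = 2^1.925 = 3.7974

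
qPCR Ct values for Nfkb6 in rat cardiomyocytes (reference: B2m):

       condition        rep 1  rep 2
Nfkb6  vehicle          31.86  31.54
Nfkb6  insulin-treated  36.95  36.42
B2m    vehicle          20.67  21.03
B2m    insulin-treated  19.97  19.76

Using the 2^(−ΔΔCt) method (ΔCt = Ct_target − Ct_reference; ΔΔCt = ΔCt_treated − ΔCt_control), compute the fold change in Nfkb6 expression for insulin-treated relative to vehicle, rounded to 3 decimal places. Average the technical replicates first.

Mean Ct: Nfkb6 vehicle 31.700; Nfkb6 insulin-treated 36.685; B2m vehicle 20.850; B2m insulin-treated 19.865
ΔCt(vehicle) = 31.700 − 20.850 = 10.850
ΔCt(insulin-treated) = 36.685 − 19.865 = 16.820
ΔΔCt = 16.820 − 10.850 = 5.970
Fold change = 2^(−5.970) = 0.0160

0.016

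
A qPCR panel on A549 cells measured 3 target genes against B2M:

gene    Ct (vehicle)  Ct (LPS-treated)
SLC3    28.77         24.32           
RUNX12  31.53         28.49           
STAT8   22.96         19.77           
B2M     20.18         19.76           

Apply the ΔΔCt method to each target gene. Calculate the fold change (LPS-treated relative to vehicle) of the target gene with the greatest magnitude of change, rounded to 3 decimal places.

16.336

SLC3: ΔΔCt = (24.32−19.76) − (28.77−20.18) = 4.56 − 8.59 = -4.03; fold change = 2^4.03 = 16.336
RUNX12: ΔΔCt = (28.49−19.76) − (31.53−20.18) = 8.73 − 11.35 = -2.62; fold change = 2^2.62 = 6.148
STAT8: ΔΔCt = (19.77−19.76) − (22.96−20.18) = 0.01 − 2.78 = -2.77; fold change = 2^2.77 = 6.821
SLC3 has the largest |ΔΔCt| = 4.03.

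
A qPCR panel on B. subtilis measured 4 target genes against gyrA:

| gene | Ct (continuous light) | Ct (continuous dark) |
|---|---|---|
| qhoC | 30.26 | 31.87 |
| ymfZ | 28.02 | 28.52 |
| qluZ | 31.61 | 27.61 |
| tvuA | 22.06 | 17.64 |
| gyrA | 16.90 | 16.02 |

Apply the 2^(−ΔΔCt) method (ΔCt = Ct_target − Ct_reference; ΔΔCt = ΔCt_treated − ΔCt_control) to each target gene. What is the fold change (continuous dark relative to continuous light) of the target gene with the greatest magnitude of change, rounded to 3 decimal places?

qhoC: ΔΔCt = (31.87−16.02) − (30.26−16.90) = 15.85 − 13.36 = 2.49; fold change = 2^-2.49 = 0.178
ymfZ: ΔΔCt = (28.52−16.02) − (28.02−16.90) = 12.50 − 11.12 = 1.38; fold change = 2^-1.38 = 0.384
qluZ: ΔΔCt = (27.61−16.02) − (31.61−16.90) = 11.59 − 14.71 = -3.12; fold change = 2^3.12 = 8.694
tvuA: ΔΔCt = (17.64−16.02) − (22.06−16.90) = 1.62 − 5.16 = -3.54; fold change = 2^3.54 = 11.632
tvuA has the largest |ΔΔCt| = 3.54.

11.632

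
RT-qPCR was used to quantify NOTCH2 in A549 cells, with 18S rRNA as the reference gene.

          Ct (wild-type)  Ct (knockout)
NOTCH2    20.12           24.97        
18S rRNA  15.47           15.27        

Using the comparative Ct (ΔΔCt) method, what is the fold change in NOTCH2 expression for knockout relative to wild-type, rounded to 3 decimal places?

0.030

ΔCt(wild-type) = 20.120 − 15.470 = 4.650
ΔCt(knockout) = 24.970 − 15.270 = 9.700
ΔΔCt = 9.700 − 4.650 = 5.050
Fold change = 2^(−5.050) = 0.0302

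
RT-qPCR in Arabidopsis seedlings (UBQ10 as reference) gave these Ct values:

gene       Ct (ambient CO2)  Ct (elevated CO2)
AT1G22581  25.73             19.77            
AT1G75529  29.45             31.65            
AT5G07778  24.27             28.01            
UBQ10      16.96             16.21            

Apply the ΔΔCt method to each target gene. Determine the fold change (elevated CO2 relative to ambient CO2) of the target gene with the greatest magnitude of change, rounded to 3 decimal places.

AT1G22581: ΔΔCt = (19.77−16.21) − (25.73−16.96) = 3.56 − 8.77 = -5.21; fold change = 2^5.21 = 37.014
AT1G75529: ΔΔCt = (31.65−16.21) − (29.45−16.96) = 15.44 − 12.49 = 2.95; fold change = 2^-2.95 = 0.129
AT5G07778: ΔΔCt = (28.01−16.21) − (24.27−16.96) = 11.80 − 7.31 = 4.49; fold change = 2^-4.49 = 0.045
AT1G22581 has the largest |ΔΔCt| = 5.21.

37.014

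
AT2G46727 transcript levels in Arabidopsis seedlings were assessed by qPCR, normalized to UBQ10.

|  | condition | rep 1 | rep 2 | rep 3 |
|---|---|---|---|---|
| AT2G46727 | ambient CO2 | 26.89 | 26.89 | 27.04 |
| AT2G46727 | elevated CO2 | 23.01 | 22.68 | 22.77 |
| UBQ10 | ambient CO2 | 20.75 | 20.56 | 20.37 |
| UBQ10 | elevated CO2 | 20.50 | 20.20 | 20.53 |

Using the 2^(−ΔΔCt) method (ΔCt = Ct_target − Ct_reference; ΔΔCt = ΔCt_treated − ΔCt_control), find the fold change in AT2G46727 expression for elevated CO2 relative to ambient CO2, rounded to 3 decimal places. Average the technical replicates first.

15.671

Mean Ct: AT2G46727 ambient CO2 26.940; AT2G46727 elevated CO2 22.820; UBQ10 ambient CO2 20.560; UBQ10 elevated CO2 20.410
ΔCt(ambient CO2) = 26.940 − 20.560 = 6.380
ΔCt(elevated CO2) = 22.820 − 20.410 = 2.410
ΔΔCt = 2.410 − 6.380 = -3.970
Fold change = 2^(−(-3.970)) = 2^3.970 = 15.6707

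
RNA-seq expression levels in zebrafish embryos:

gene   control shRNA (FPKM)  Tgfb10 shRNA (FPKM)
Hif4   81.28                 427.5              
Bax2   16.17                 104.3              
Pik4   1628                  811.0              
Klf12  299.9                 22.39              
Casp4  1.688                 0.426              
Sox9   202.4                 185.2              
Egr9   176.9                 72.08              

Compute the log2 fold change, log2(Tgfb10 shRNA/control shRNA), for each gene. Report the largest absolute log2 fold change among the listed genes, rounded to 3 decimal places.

3.744

log2(427.5/81.28) = 2.395  (Hif4)
log2(104.3/16.17) = 2.689  (Bax2)
log2(811.0/1628) = -1.005  (Pik4)
log2(22.39/299.9) = -3.744  (Klf12)
log2(0.426/1.688) = -1.986  (Casp4)
log2(185.2/202.4) = -0.128  (Sox9)
log2(72.08/176.9) = -1.295  (Egr9)
The largest magnitude belongs to Klf12.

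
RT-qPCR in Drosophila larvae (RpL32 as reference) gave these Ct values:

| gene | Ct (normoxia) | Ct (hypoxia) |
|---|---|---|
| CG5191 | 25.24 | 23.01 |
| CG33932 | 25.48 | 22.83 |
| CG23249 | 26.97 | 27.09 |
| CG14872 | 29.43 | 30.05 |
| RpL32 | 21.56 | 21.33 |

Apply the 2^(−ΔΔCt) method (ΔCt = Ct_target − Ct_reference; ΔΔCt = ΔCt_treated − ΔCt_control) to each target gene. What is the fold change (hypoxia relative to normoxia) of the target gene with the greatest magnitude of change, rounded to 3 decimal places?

CG5191: ΔΔCt = (23.01−21.33) − (25.24−21.56) = 1.68 − 3.68 = -2.00; fold change = 2^2.00 = 4.000
CG33932: ΔΔCt = (22.83−21.33) − (25.48−21.56) = 1.50 − 3.92 = -2.42; fold change = 2^2.42 = 5.352
CG23249: ΔΔCt = (27.09−21.33) − (26.97−21.56) = 5.76 − 5.41 = 0.35; fold change = 2^-0.35 = 0.785
CG14872: ΔΔCt = (30.05−21.33) − (29.43−21.56) = 8.72 − 7.87 = 0.85; fold change = 2^-0.85 = 0.555
CG33932 has the largest |ΔΔCt| = 2.42.

5.352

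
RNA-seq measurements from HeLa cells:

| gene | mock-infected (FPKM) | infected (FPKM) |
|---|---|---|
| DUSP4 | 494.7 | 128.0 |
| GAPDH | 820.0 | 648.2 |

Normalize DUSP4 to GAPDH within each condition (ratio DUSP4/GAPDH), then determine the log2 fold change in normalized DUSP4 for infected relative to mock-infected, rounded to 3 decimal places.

-1.611

DUSP4/GAPDH (mock-infected) = 494.7 / 820.0 = 0.60329
DUSP4/GAPDH (infected) = 128.0 / 648.2 = 0.19747
Fold change = 0.19747 / 0.60329 = 0.3273
log2(0.3273) = -1.6112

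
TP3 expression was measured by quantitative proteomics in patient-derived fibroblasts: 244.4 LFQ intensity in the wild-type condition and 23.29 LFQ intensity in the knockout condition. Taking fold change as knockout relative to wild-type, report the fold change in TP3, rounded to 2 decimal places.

Fold change = 23.29 / 244.4 = 0.095
TP3 is downregulated.

0.10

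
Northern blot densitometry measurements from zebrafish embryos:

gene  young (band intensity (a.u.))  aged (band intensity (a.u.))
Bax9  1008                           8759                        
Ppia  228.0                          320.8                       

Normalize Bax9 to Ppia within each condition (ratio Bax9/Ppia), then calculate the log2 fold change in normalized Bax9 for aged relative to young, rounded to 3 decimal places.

2.627

Bax9/Ppia (young) = 1008 / 228.0 = 4.4211
Bax9/Ppia (aged) = 8759 / 320.8 = 27.304
Fold change = 27.304 / 4.4211 = 6.1758
log2(6.1758) = 2.6266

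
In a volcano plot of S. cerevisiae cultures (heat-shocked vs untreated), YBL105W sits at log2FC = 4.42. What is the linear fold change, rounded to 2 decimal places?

Fold change = 2^(4.42) = 21.407

21.41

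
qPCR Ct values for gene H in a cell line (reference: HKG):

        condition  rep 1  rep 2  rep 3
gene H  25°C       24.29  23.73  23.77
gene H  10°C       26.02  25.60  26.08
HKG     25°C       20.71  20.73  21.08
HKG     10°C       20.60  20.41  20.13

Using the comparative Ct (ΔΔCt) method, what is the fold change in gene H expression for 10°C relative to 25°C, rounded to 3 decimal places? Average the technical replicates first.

0.186

Mean Ct: gene H 25°C 23.930; gene H 10°C 25.900; HKG 25°C 20.840; HKG 10°C 20.380
ΔCt(25°C) = 23.930 − 20.840 = 3.090
ΔCt(10°C) = 25.900 − 20.380 = 5.520
ΔΔCt = 5.520 − 3.090 = 2.430
Fold change = 2^(−2.430) = 0.1856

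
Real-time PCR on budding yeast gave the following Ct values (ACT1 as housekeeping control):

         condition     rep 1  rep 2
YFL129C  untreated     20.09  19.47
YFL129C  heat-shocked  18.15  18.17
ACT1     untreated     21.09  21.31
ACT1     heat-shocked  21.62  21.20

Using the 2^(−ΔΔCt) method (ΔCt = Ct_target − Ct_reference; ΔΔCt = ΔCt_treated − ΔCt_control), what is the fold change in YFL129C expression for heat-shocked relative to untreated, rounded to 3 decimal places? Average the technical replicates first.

3.555

Mean Ct: YFL129C untreated 19.780; YFL129C heat-shocked 18.160; ACT1 untreated 21.200; ACT1 heat-shocked 21.410
ΔCt(untreated) = 19.780 − 21.200 = -1.420
ΔCt(heat-shocked) = 18.160 − 21.410 = -3.250
ΔΔCt = -3.250 − (-1.420) = -1.830
Fold change = 2^(−(-1.830)) = 2^1.830 = 3.5554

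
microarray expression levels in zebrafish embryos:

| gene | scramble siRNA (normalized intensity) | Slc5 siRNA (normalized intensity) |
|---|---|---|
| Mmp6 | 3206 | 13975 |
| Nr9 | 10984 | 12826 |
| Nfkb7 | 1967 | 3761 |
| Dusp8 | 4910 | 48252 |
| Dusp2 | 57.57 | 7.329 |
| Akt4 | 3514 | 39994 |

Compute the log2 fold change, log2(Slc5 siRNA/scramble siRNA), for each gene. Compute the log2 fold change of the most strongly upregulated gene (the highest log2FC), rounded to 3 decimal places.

log2(13975/3206) = 2.124  (Mmp6)
log2(12826/10984) = 0.224  (Nr9)
log2(3761/1967) = 0.935  (Nfkb7)
log2(48252/4910) = 3.297  (Dusp8)
log2(7.329/57.57) = -2.974  (Dusp2)
log2(39994/3514) = 3.509  (Akt4)
Akt4 is most strongly upregulated.

3.509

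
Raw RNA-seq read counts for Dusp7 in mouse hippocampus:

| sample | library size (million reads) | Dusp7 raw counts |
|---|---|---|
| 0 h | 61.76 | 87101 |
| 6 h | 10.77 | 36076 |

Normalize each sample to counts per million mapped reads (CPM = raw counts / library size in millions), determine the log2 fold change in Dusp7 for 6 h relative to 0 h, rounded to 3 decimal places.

1.248

CPM(0 h) = 87101 / 61.76 = 1410.3141
CPM(6 h) = 36076 / 10.77 = 3349.6750
Fold change = 3349.6750 / 1410.3141 = 2.37513
log2(2.37513) = 1.2480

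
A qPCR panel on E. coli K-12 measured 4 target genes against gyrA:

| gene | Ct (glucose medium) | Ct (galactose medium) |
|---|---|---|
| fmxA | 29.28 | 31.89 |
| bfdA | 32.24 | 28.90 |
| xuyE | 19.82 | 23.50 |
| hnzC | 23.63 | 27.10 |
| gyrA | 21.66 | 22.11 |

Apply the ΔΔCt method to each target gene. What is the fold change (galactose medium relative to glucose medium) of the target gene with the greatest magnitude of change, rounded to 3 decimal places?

13.833

fmxA: ΔΔCt = (31.89−22.11) − (29.28−21.66) = 9.78 − 7.62 = 2.16; fold change = 2^-2.16 = 0.224
bfdA: ΔΔCt = (28.90−22.11) − (32.24−21.66) = 6.79 − 10.58 = -3.79; fold change = 2^3.79 = 13.833
xuyE: ΔΔCt = (23.50−22.11) − (19.82−21.66) = 1.39 − (-1.84) = 3.23; fold change = 2^-3.23 = 0.107
hnzC: ΔΔCt = (27.10−22.11) − (23.63−21.66) = 4.99 − 1.97 = 3.02; fold change = 2^-3.02 = 0.123
bfdA has the largest |ΔΔCt| = 3.79.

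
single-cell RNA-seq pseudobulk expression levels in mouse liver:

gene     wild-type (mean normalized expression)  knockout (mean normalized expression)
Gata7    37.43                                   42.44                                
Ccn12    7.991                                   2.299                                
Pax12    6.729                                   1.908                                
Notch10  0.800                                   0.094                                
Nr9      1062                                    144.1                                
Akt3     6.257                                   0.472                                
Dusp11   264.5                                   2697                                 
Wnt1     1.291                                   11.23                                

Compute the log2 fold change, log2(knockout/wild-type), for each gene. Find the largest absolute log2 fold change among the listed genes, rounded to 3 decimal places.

3.729

log2(42.44/37.43) = 0.181  (Gata7)
log2(2.299/7.991) = -1.797  (Ccn12)
log2(1.908/6.729) = -1.818  (Pax12)
log2(0.094/0.800) = -3.089  (Notch10)
log2(144.1/1062) = -2.882  (Nr9)
log2(0.472/6.257) = -3.729  (Akt3)
log2(2697/264.5) = 3.350  (Dusp11)
log2(11.23/1.291) = 3.121  (Wnt1)
The largest magnitude belongs to Akt3.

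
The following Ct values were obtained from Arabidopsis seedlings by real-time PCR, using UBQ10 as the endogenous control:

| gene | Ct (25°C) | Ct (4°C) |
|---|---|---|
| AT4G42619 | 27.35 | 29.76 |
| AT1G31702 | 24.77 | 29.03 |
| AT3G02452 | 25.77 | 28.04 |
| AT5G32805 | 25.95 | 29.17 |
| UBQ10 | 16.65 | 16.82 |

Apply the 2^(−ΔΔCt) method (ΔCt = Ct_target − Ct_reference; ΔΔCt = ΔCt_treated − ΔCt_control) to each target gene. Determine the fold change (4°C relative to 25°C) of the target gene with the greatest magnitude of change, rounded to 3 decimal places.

0.059

AT4G42619: ΔΔCt = (29.76−16.82) − (27.35−16.65) = 12.94 − 10.70 = 2.24; fold change = 2^-2.24 = 0.212
AT1G31702: ΔΔCt = (29.03−16.82) − (24.77−16.65) = 12.21 − 8.12 = 4.09; fold change = 2^-4.09 = 0.059
AT3G02452: ΔΔCt = (28.04−16.82) − (25.77−16.65) = 11.22 − 9.12 = 2.10; fold change = 2^-2.10 = 0.233
AT5G32805: ΔΔCt = (29.17−16.82) − (25.95−16.65) = 12.35 − 9.30 = 3.05; fold change = 2^-3.05 = 0.121
AT1G31702 has the largest |ΔΔCt| = 4.09.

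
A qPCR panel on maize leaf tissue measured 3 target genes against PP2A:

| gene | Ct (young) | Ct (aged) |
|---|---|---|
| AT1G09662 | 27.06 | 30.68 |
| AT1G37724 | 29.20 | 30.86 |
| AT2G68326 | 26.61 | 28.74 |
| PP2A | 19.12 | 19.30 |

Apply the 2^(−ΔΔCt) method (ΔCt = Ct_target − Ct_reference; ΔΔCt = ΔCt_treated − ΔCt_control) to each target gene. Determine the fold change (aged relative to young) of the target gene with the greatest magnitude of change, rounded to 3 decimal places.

0.092

AT1G09662: ΔΔCt = (30.68−19.30) − (27.06−19.12) = 11.38 − 7.94 = 3.44; fold change = 2^-3.44 = 0.092
AT1G37724: ΔΔCt = (30.86−19.30) − (29.20−19.12) = 11.56 − 10.08 = 1.48; fold change = 2^-1.48 = 0.358
AT2G68326: ΔΔCt = (28.74−19.30) − (26.61−19.12) = 9.44 − 7.49 = 1.95; fold change = 2^-1.95 = 0.259
AT1G09662 has the largest |ΔΔCt| = 3.44.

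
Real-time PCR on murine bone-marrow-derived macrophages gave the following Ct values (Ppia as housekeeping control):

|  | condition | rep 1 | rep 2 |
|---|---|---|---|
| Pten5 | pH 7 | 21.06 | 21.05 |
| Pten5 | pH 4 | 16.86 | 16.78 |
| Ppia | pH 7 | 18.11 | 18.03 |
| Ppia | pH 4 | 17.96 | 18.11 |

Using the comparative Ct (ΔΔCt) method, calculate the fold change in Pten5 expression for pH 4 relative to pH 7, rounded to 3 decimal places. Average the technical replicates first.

Mean Ct: Pten5 pH 7 21.055; Pten5 pH 4 16.820; Ppia pH 7 18.070; Ppia pH 4 18.035
ΔCt(pH 7) = 21.055 − 18.070 = 2.985
ΔCt(pH 4) = 16.820 − 18.035 = -1.215
ΔΔCt = -1.215 − 2.985 = -4.200
Fold change = 2^(−(-4.200)) = 2^4.200 = 18.3792

18.379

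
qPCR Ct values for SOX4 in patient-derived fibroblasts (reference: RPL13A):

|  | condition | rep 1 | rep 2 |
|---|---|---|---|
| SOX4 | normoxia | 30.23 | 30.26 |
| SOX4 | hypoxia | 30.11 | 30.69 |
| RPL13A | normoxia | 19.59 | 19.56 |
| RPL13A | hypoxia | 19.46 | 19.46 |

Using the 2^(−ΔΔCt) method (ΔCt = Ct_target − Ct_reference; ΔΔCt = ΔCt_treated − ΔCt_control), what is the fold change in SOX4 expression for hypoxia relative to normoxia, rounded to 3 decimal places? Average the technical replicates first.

Mean Ct: SOX4 normoxia 30.245; SOX4 hypoxia 30.400; RPL13A normoxia 19.575; RPL13A hypoxia 19.460
ΔCt(normoxia) = 30.245 − 19.575 = 10.670
ΔCt(hypoxia) = 30.400 − 19.460 = 10.940
ΔΔCt = 10.940 − 10.670 = 0.270
Fold change = 2^(−0.270) = 0.8293

0.829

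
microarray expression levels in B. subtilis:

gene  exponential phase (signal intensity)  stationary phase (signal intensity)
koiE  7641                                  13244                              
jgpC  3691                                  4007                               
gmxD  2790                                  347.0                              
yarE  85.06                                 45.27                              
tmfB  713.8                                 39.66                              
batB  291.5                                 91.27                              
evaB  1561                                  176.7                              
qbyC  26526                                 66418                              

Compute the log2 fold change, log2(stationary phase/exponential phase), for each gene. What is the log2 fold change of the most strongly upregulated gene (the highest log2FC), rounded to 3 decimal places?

log2(13244/7641) = 0.794  (koiE)
log2(4007/3691) = 0.119  (jgpC)
log2(347.0/2790) = -3.007  (gmxD)
log2(45.27/85.06) = -0.910  (yarE)
log2(39.66/713.8) = -4.170  (tmfB)
log2(91.27/291.5) = -1.675  (batB)
log2(176.7/1561) = -3.143  (evaB)
log2(66418/26526) = 1.324  (qbyC)
qbyC is most strongly upregulated.

1.324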